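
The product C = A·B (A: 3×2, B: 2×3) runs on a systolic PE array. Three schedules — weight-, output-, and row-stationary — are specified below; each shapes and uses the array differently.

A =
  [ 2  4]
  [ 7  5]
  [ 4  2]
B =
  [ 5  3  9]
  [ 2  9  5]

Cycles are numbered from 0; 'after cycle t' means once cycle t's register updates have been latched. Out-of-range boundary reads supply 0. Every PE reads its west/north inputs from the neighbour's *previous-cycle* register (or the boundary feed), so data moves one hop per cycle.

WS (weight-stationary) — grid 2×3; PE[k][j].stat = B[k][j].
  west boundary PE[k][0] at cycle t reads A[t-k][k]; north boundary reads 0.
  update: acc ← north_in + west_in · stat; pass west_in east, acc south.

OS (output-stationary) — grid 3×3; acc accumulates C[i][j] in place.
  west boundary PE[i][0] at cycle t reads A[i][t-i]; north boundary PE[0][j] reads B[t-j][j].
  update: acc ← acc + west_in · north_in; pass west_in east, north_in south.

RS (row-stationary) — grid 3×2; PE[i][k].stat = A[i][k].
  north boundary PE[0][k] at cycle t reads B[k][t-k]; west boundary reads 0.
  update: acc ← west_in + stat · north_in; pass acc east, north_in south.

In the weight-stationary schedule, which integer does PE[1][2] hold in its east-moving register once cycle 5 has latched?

register = 2

WS (2×3). Following PE[1][2] plus its west/north inputs:
  step 0 · PE0,2: acc=0; fwd→0 fwd↓0
  step 0 · PE1,1: acc=0; fwd→0 fwd↓0
  step 0 · PE1,2: acc=0; fwd→0 fwd↓0
  step 1 · PE0,2: acc=0; fwd→0 fwd↓0
  step 1 · PE1,1: acc=0; fwd→0 fwd↓0
  step 1 · PE1,2: acc=0; fwd→0 fwd↓0
  step 2 · PE0,2: acc=18; fwd→2 fwd↓18
  step 2 · PE1,1: acc=42; fwd→4 fwd↓42
  step 2 · PE1,2: acc=0; fwd→0 fwd↓0
  step 3 · PE0,2: acc=63; fwd→7 fwd↓63
  step 3 · PE1,1: acc=66; fwd→5 fwd↓66
  step 3 · PE1,2: acc=38; fwd→4 fwd↓38
  step 4 · PE0,2: acc=36; fwd→4 fwd↓36
  step 4 · PE1,1: acc=30; fwd→2 fwd↓30
  step 4 · PE1,2: acc=88; fwd→5 fwd↓88
  step 5 · PE0,2: acc=0; fwd→0 fwd↓0
  step 5 · PE1,1: acc=0; fwd→0 fwd↓0
  step 5 · PE1,2: acc=46; fwd→2 fwd↓46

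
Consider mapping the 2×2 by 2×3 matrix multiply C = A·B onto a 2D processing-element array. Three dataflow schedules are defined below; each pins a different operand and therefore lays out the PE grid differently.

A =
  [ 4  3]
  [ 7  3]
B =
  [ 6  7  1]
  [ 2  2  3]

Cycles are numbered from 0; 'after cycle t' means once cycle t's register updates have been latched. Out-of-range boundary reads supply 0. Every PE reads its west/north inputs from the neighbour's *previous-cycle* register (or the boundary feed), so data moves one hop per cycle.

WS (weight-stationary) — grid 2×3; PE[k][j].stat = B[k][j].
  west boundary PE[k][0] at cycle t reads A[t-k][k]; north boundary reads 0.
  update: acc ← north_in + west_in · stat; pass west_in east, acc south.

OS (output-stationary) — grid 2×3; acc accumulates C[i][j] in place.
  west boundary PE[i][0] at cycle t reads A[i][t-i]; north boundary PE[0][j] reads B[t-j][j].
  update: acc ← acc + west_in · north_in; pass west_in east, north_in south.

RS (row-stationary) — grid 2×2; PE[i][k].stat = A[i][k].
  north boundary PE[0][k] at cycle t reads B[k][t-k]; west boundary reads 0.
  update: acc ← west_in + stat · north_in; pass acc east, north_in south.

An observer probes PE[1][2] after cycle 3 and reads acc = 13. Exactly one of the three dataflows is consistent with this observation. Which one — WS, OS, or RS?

dataflow = WS

WS (2×3 grid), PE[1][2]:
  cycle 0: PE[1][2] → acc 0, east 0, south 0
  cycle 1: PE[1][2] → acc 0, east 0, south 0
  cycle 2: PE[1][2] → acc 0, east 0, south 0
  cycle 3: PE[1][2] → acc 13, east 3, south 13
OS (2×3 grid), PE[1][2]:
  cycle 0: PE[1][2] → acc 0, east 0, south 0
  cycle 1: PE[1][2] → acc 0, east 0, south 0
  cycle 2: PE[1][2] → acc 0, east 0, south 0
  cycle 3: PE[1][2] → acc 7, east 7, south 1
RS: PE[1][2] is outside its 2×2 grid.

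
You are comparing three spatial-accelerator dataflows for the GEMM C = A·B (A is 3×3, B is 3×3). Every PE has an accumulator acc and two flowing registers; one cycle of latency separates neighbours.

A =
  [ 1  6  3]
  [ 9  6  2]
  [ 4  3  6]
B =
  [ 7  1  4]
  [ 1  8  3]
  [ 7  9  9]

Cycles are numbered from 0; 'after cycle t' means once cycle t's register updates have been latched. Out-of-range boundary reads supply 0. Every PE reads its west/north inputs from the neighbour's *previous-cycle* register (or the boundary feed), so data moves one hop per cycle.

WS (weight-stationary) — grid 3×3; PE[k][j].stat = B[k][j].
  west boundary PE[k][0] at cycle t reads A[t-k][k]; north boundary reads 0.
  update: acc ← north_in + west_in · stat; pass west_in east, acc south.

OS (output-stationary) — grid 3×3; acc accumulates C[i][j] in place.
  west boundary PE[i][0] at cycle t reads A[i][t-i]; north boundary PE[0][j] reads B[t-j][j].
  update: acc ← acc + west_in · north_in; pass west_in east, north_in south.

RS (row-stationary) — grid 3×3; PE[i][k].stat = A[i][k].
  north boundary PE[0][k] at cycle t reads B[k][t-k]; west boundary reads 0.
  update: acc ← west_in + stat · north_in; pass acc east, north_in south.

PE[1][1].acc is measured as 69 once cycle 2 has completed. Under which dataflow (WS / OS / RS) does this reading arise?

dataflow = RS

WS (3×3 grid), PE[1][1]:
  @0  [1,1]  acc 0  |  →0  ↓0
  @1  [1,1]  acc 0  |  →0  ↓0
  @2  [1,1]  acc 49  |  →6  ↓49
OS (3×3 grid), PE[1][1]:
  @0  [1,1]  acc 0  |  →0  ↓0
  @1  [1,1]  acc 0  |  →0  ↓0
  @2  [1,1]  acc 9  |  →9  ↓1
RS (3×3 grid), PE[1][1]:
  @0  [1,1]  acc 0  |  →0  ↓0
  @1  [1,1]  acc 0  |  →0  ↓0
  @2  [1,1]  acc 69  |  →69  ↓1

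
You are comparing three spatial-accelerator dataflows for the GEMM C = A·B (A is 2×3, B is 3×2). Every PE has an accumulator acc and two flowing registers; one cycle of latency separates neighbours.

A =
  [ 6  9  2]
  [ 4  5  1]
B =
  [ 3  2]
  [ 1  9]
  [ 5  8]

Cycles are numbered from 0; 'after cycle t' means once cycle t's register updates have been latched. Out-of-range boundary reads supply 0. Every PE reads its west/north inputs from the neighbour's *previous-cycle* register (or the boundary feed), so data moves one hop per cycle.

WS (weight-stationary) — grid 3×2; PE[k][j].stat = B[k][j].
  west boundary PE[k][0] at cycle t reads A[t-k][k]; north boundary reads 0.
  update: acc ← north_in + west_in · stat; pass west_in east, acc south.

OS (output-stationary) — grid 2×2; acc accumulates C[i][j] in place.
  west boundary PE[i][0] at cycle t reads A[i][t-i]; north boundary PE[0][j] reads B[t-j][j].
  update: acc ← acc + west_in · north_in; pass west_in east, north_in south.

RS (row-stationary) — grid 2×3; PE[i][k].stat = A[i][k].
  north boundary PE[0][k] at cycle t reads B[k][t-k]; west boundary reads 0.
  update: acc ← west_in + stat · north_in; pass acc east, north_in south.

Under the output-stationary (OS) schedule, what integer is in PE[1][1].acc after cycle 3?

Tracing OS — 2×2 array, target PE[1][1]:
  0: (0,1).acc=0  regs=<0,0>
  0: (1,0).acc=0  regs=<0,0>
  0: (1,1).acc=0  regs=<0,0>
  1: (0,1).acc=12  regs=<6,2>
  1: (1,0).acc=12  regs=<4,3>
  1: (1,1).acc=0  regs=<0,0>
  2: (0,1).acc=93  regs=<9,9>
  2: (1,0).acc=17  regs=<5,1>
  2: (1,1).acc=8  regs=<4,2>
  3: (0,1).acc=109  regs=<2,8>
  3: (1,0).acc=22  regs=<1,5>
  3: (1,1).acc=53  regs=<5,9>

PE[1][1].acc = 53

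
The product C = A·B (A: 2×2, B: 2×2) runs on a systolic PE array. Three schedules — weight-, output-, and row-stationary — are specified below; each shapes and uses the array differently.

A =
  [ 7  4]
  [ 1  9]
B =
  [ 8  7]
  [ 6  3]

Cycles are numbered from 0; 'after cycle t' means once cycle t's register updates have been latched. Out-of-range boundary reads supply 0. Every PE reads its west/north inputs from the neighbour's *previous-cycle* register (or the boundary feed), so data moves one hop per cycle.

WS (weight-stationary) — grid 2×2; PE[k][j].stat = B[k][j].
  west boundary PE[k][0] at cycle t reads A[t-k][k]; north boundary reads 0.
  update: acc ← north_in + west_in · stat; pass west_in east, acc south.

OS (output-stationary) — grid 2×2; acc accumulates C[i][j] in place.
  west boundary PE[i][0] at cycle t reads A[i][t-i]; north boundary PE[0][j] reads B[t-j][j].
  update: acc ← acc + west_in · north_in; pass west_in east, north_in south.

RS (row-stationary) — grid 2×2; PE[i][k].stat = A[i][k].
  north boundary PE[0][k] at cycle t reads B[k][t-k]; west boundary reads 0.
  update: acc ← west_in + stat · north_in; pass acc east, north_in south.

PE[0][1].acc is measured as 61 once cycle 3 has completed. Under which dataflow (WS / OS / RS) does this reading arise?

dataflow = OS

WS [2×2] PE[0][1] across cycles:
  c0 r0c1: 0 / 0 / 0
  c1 r0c1: 49 / 7 / 49
  c2 r0c1: 7 / 1 / 7
  c3 r0c1: 0 / 0 / 0
OS [2×2] PE[0][1] across cycles:
  c0 r0c1: 0 / 0 / 0
  c1 r0c1: 49 / 7 / 7
  c2 r0c1: 61 / 4 / 3
  c3 r0c1: 61 / 0 / 0
RS [2×2] PE[0][1] across cycles:
  c0 r0c1: 0 / 0 / 0
  c1 r0c1: 80 / 80 / 6
  c2 r0c1: 61 / 61 / 3
  c3 r0c1: 0 / 0 / 0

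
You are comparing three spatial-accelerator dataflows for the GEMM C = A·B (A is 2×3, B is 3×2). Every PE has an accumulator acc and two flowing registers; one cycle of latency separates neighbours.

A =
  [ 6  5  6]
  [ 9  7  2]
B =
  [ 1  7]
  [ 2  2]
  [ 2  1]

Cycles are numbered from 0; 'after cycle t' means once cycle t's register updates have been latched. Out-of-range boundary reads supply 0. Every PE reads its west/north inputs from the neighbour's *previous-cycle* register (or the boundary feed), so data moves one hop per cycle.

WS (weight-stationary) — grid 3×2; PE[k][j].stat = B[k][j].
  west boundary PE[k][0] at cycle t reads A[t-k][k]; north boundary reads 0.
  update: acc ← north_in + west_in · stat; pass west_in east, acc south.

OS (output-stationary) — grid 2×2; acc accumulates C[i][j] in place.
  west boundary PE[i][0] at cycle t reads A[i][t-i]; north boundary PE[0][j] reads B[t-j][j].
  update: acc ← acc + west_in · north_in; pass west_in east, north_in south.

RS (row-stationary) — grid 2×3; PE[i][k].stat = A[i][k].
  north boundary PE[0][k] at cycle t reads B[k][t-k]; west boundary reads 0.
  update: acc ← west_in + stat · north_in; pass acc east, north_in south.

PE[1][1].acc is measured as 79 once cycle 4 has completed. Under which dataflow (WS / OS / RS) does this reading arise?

dataflow = OS

Under WS (3×2), PE[1][1]:
  0: (1,1).acc=0  regs=<0,0>
  1: (1,1).acc=0  regs=<0,0>
  2: (1,1).acc=52  regs=<5,52>
  3: (1,1).acc=77  regs=<7,77>
  4: (1,1).acc=0  regs=<0,0>
Under OS (2×2), PE[1][1]:
  0: (1,1).acc=0  regs=<0,0>
  1: (1,1).acc=0  regs=<0,0>
  2: (1,1).acc=63  regs=<9,7>
  3: (1,1).acc=77  regs=<7,2>
  4: (1,1).acc=79  regs=<2,1>
Under RS (2×3), PE[1][1]:
  0: (1,1).acc=0  regs=<0,0>
  1: (1,1).acc=0  regs=<0,0>
  2: (1,1).acc=23  regs=<23,2>
  3: (1,1).acc=77  regs=<77,2>
  4: (1,1).acc=0  regs=<0,0>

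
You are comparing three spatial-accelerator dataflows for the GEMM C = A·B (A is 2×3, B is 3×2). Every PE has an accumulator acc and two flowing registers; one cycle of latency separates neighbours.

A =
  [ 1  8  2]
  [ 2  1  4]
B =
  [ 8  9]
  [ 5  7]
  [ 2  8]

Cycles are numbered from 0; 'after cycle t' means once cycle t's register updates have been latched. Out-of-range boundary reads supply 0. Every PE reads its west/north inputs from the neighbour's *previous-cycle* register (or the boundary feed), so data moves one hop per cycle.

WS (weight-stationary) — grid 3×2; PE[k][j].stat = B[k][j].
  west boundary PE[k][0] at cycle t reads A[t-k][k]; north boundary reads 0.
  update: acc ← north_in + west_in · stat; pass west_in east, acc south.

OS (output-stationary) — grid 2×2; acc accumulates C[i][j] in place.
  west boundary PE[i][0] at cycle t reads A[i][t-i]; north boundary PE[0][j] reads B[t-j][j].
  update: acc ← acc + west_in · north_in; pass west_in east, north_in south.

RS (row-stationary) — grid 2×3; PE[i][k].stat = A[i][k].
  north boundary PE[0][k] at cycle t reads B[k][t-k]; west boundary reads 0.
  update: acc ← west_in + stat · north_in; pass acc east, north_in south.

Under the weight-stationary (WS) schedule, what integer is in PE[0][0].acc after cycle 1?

WS 3×2: PE[0][0] cycle-by-cycle (with neighbour feeds):
  @0  [0,0]  acc 8  |  →1  ↓8
  @1  [0,0]  acc 16  |  →2  ↓16

PE[0][0].acc = 16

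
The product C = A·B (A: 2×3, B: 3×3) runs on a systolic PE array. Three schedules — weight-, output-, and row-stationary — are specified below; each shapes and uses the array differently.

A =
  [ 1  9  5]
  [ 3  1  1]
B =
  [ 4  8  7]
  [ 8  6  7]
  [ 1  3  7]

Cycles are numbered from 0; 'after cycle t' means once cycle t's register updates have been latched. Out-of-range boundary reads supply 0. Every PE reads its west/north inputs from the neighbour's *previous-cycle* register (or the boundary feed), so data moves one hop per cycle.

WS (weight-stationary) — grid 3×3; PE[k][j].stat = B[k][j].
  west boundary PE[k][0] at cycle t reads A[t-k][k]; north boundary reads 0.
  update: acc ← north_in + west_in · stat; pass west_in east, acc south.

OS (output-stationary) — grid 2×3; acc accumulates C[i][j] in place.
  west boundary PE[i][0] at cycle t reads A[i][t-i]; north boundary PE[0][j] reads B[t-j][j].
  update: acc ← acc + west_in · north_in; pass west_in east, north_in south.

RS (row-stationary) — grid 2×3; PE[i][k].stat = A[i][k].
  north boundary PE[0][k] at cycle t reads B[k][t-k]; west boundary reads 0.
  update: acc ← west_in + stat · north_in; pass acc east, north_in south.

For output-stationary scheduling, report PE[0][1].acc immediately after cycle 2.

PE[0][1].acc = 62

OS 2×3: PE[0][1] cycle-by-cycle (with neighbour feeds):
  step 0 · PE0,0: acc=4; fwd→1 fwd↓4
  step 0 · PE0,1: acc=0; fwd→0 fwd↓0
  step 1 · PE0,0: acc=76; fwd→9 fwd↓8
  step 1 · PE0,1: acc=8; fwd→1 fwd↓8
  step 2 · PE0,0: acc=81; fwd→5 fwd↓1
  step 2 · PE0,1: acc=62; fwd→9 fwd↓6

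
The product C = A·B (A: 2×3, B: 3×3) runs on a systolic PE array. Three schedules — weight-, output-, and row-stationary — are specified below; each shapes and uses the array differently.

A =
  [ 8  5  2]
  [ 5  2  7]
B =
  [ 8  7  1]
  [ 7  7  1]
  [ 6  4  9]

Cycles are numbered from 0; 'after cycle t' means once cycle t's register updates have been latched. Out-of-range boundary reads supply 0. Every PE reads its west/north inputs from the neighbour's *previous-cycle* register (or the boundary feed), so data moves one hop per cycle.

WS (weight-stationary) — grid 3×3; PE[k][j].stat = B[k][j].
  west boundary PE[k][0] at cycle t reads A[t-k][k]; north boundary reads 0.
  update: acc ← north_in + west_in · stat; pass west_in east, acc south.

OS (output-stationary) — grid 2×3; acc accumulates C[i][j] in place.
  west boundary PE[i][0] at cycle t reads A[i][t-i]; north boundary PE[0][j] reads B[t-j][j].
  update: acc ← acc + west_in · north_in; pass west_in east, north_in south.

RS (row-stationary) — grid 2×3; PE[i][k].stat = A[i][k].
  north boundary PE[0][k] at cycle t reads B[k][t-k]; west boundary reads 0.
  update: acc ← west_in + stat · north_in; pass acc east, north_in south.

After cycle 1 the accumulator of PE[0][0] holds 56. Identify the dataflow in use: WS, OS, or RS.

WS [3×3] PE[0][0] across cycles:
  c0 r0c0: 64 / 8 / 64
  c1 r0c0: 40 / 5 / 40
OS [2×3] PE[0][0] across cycles:
  c0 r0c0: 64 / 8 / 8
  c1 r0c0: 99 / 5 / 7
RS [2×3] PE[0][0] across cycles:
  c0 r0c0: 64 / 64 / 8
  c1 r0c0: 56 / 56 / 7

dataflow = RS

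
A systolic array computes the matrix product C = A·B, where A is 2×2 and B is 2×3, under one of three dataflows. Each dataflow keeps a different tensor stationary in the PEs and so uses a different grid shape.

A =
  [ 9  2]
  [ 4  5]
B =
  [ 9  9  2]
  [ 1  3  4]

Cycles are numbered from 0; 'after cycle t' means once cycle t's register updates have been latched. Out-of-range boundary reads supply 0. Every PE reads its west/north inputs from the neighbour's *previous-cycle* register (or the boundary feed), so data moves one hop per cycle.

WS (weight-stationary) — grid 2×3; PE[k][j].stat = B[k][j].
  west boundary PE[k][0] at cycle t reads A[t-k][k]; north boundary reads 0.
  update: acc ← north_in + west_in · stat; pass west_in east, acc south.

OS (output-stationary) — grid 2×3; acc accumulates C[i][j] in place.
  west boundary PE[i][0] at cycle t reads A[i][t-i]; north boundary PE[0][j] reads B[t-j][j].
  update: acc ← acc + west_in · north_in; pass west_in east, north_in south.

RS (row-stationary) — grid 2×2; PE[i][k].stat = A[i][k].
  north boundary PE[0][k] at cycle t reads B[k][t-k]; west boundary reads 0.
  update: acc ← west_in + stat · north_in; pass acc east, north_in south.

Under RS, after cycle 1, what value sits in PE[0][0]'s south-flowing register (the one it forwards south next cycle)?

RS (2×2). Following PE[0][0] plus its west/north inputs:
  t=0 PE[0][0]: acc=81 h=81 v=9
  t=1 PE[0][0]: acc=81 h=81 v=9

register = 9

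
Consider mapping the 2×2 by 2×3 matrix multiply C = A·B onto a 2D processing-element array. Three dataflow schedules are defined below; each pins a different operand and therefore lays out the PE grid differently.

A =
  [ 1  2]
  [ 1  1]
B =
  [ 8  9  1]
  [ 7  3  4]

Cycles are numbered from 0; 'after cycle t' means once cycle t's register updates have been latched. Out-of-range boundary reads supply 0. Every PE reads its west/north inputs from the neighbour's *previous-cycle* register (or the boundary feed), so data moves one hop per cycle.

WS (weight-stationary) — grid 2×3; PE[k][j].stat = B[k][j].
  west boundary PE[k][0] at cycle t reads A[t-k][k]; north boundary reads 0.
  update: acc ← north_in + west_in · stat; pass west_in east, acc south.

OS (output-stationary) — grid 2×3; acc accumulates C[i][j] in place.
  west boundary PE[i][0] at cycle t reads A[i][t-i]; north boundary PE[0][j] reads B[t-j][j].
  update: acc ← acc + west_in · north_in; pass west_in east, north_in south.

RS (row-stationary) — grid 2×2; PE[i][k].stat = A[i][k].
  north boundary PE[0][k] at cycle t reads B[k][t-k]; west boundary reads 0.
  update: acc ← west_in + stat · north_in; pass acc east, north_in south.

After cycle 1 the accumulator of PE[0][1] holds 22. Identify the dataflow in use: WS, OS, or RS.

Under WS (2×3), PE[0][1]:
  step 0 · PE0,1: acc=0; fwd→0 fwd↓0
  step 1 · PE0,1: acc=9; fwd→1 fwd↓9
Under OS (2×3), PE[0][1]:
  step 0 · PE0,1: acc=0; fwd→0 fwd↓0
  step 1 · PE0,1: acc=9; fwd→1 fwd↓9
Under RS (2×2), PE[0][1]:
  step 0 · PE0,1: acc=0; fwd→0 fwd↓0
  step 1 · PE0,1: acc=22; fwd→22 fwd↓7

dataflow = RS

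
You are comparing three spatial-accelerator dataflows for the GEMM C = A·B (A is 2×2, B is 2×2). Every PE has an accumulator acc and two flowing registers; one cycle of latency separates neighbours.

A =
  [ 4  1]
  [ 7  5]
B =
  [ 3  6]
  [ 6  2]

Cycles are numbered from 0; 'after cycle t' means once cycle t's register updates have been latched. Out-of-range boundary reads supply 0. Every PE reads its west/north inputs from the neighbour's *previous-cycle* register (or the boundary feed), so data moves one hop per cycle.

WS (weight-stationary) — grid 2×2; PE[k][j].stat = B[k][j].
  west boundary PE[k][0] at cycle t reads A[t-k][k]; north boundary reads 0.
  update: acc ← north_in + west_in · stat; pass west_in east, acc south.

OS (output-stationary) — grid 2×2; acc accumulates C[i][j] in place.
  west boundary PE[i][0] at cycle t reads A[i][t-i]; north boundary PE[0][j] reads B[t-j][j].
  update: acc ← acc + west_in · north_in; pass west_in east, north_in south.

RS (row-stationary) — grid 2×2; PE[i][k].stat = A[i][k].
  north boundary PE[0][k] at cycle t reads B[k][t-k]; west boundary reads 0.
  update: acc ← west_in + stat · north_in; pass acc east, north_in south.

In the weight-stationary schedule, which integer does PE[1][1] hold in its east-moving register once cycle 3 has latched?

register = 5

WS 2×2: PE[1][1] cycle-by-cycle (with neighbour feeds):
  cycle 0: PE[0][1] → acc 0, east 0, south 0
  cycle 0: PE[1][0] → acc 0, east 0, south 0
  cycle 0: PE[1][1] → acc 0, east 0, south 0
  cycle 1: PE[0][1] → acc 24, east 4, south 24
  cycle 1: PE[1][0] → acc 18, east 1, south 18
  cycle 1: PE[1][1] → acc 0, east 0, south 0
  cycle 2: PE[0][1] → acc 42, east 7, south 42
  cycle 2: PE[1][0] → acc 51, east 5, south 51
  cycle 2: PE[1][1] → acc 26, east 1, south 26
  cycle 3: PE[0][1] → acc 0, east 0, south 0
  cycle 3: PE[1][0] → acc 0, east 0, south 0
  cycle 3: PE[1][1] → acc 52, east 5, south 52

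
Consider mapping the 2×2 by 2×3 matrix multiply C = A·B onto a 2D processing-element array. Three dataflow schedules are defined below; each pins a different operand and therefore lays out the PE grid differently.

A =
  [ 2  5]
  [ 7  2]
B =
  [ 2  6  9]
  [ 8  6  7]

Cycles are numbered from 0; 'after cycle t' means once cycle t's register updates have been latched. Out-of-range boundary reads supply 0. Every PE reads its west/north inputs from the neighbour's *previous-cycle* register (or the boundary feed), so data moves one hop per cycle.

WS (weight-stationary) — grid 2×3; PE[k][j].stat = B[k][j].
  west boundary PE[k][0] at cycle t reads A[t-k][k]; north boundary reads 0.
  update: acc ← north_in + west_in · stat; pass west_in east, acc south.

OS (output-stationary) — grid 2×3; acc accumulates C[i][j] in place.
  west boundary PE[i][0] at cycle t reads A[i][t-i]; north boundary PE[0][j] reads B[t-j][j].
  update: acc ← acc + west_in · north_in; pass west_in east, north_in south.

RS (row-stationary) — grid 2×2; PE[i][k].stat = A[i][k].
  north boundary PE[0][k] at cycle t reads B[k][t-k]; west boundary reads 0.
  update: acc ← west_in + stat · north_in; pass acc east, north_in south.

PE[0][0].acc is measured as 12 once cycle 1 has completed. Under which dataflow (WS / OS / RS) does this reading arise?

dataflow = RS

Under WS (2×3), PE[0][0]:
  @0  [0,0]  acc 4  |  →2  ↓4
  @1  [0,0]  acc 14  |  →7  ↓14
Under OS (2×3), PE[0][0]:
  @0  [0,0]  acc 4  |  →2  ↓2
  @1  [0,0]  acc 44  |  →5  ↓8
Under RS (2×2), PE[0][0]:
  @0  [0,0]  acc 4  |  →4  ↓2
  @1  [0,0]  acc 12  |  →12  ↓6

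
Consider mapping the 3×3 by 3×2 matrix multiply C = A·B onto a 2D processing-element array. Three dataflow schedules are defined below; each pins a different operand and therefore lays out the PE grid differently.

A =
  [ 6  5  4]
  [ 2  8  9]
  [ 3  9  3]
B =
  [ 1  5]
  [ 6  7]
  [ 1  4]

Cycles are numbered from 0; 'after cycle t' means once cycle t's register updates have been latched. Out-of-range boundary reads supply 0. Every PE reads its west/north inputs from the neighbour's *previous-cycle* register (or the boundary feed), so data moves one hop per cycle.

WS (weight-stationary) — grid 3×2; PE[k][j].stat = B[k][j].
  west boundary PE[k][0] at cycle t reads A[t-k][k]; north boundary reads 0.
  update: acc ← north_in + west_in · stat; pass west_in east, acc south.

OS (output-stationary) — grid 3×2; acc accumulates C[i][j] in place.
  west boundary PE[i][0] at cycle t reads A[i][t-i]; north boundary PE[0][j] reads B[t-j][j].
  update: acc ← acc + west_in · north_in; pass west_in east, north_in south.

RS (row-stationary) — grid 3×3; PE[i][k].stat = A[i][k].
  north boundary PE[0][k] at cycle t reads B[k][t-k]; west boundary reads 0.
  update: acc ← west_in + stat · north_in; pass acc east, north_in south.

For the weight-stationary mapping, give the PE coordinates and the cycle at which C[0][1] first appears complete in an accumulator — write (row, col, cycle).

(row, col, cycle) = (2, 1, 3)

Under WS, C[0][1] lands at PE[2][1]:
  after 0 — PE[2][1] acc=0, pass-E 0, pass-S 0
  after 1 — PE[2][1] acc=0, pass-E 0, pass-S 0
  after 2 — PE[2][1] acc=0, pass-E 0, pass-S 0
  after 3 — PE[2][1] acc=81, pass-E 4, pass-S 81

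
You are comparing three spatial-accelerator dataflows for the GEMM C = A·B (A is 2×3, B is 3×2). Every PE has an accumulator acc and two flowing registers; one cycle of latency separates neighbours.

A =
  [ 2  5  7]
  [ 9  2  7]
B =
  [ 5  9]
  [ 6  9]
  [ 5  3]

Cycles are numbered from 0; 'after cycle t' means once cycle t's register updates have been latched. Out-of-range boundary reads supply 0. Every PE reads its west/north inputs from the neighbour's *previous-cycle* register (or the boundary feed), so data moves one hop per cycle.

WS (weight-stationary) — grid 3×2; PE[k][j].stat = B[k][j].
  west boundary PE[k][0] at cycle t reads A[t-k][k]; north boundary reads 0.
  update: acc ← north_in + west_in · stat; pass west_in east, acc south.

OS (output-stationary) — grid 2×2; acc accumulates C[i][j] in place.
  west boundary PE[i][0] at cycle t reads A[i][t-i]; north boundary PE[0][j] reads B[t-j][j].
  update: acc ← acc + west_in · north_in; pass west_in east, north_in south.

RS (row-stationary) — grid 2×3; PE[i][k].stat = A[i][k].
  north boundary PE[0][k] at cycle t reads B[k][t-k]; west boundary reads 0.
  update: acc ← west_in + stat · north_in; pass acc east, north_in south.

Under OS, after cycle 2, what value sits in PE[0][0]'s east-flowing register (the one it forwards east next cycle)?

OS 2×2: PE[0][0] cycle-by-cycle (with neighbour feeds):
  c0 r0c0: 10 / 2 / 5
  c1 r0c0: 40 / 5 / 6
  c2 r0c0: 75 / 7 / 5

register = 7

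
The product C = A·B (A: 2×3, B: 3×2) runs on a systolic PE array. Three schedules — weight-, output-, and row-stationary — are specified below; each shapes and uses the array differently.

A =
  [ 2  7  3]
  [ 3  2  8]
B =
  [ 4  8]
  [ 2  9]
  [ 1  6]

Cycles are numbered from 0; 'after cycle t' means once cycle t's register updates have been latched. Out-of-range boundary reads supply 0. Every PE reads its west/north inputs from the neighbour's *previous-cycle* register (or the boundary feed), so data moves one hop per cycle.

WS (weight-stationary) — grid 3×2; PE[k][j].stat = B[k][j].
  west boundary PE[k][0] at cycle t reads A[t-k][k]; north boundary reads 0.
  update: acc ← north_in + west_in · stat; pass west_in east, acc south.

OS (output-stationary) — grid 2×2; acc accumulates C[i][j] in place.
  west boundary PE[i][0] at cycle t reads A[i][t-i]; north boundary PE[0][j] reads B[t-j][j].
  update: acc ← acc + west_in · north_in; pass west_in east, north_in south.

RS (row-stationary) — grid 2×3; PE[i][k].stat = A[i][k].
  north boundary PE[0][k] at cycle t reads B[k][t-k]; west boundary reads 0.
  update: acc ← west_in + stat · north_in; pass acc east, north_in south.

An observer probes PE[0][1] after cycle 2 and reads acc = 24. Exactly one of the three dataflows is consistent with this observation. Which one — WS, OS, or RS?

Under WS (3×2), PE[0][1]:
  0: (0,1).acc=0  regs=<0,0>
  1: (0,1).acc=16  regs=<2,16>
  2: (0,1).acc=24  regs=<3,24>
Under OS (2×2), PE[0][1]:
  0: (0,1).acc=0  regs=<0,0>
  1: (0,1).acc=16  regs=<2,8>
  2: (0,1).acc=79  regs=<7,9>
Under RS (2×3), PE[0][1]:
  0: (0,1).acc=0  regs=<0,0>
  1: (0,1).acc=22  regs=<22,2>
  2: (0,1).acc=79  regs=<79,9>

dataflow = WS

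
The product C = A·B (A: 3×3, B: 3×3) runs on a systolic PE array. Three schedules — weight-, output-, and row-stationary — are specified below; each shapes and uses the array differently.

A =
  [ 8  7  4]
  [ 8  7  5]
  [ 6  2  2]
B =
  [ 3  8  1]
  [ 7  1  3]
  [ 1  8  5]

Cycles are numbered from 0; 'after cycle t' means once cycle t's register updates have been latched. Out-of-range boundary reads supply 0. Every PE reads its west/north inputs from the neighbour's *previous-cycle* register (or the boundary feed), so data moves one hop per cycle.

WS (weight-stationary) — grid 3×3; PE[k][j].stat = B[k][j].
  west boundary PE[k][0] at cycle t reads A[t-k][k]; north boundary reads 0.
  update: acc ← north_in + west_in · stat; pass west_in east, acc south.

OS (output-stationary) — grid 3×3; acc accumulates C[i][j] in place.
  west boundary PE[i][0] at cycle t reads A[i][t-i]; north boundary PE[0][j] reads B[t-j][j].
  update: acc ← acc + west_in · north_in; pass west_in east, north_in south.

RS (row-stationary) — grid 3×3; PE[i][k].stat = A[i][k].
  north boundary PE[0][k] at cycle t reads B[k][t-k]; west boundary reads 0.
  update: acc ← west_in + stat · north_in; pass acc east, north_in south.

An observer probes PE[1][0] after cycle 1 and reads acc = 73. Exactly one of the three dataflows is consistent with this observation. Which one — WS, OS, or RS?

Under WS (3×3), PE[1][0]:
  cycle 0: PE[1][0] → acc 0, east 0, south 0
  cycle 1: PE[1][0] → acc 73, east 7, south 73
Under OS (3×3), PE[1][0]:
  cycle 0: PE[1][0] → acc 0, east 0, south 0
  cycle 1: PE[1][0] → acc 24, east 8, south 3
Under RS (3×3), PE[1][0]:
  cycle 0: PE[1][0] → acc 0, east 0, south 0
  cycle 1: PE[1][0] → acc 24, east 24, south 3

dataflow = WS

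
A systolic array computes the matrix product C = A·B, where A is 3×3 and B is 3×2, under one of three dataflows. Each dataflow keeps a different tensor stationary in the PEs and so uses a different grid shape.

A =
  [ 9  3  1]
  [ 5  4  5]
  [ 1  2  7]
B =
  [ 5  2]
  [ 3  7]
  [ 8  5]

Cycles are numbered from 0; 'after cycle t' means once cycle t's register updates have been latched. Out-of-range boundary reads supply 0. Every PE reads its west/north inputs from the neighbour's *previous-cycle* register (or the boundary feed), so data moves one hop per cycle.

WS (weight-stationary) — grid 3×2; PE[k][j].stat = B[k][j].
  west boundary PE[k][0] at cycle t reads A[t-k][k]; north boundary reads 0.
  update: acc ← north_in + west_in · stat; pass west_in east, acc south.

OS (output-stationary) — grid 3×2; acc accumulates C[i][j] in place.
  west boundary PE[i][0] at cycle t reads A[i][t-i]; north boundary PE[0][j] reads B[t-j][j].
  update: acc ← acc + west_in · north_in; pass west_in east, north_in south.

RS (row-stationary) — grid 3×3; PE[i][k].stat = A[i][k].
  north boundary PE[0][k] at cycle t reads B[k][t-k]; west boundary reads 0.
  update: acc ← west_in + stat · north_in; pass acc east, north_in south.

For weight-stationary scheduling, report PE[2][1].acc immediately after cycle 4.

PE[2][1].acc = 63

WS 3×2: PE[2][1] cycle-by-cycle (with neighbour feeds):
  after 0 — PE[1][1] acc=0, pass-E 0, pass-S 0
  after 0 — PE[2][0] acc=0, pass-E 0, pass-S 0
  after 0 — PE[2][1] acc=0, pass-E 0, pass-S 0
  after 1 — PE[1][1] acc=0, pass-E 0, pass-S 0
  after 1 — PE[2][0] acc=0, pass-E 0, pass-S 0
  after 1 — PE[2][1] acc=0, pass-E 0, pass-S 0
  after 2 — PE[1][1] acc=39, pass-E 3, pass-S 39
  after 2 — PE[2][0] acc=62, pass-E 1, pass-S 62
  after 2 — PE[2][1] acc=0, pass-E 0, pass-S 0
  after 3 — PE[1][1] acc=38, pass-E 4, pass-S 38
  after 3 — PE[2][0] acc=77, pass-E 5, pass-S 77
  after 3 — PE[2][1] acc=44, pass-E 1, pass-S 44
  after 4 — PE[1][1] acc=16, pass-E 2, pass-S 16
  after 4 — PE[2][0] acc=67, pass-E 7, pass-S 67
  after 4 — PE[2][1] acc=63, pass-E 5, pass-S 63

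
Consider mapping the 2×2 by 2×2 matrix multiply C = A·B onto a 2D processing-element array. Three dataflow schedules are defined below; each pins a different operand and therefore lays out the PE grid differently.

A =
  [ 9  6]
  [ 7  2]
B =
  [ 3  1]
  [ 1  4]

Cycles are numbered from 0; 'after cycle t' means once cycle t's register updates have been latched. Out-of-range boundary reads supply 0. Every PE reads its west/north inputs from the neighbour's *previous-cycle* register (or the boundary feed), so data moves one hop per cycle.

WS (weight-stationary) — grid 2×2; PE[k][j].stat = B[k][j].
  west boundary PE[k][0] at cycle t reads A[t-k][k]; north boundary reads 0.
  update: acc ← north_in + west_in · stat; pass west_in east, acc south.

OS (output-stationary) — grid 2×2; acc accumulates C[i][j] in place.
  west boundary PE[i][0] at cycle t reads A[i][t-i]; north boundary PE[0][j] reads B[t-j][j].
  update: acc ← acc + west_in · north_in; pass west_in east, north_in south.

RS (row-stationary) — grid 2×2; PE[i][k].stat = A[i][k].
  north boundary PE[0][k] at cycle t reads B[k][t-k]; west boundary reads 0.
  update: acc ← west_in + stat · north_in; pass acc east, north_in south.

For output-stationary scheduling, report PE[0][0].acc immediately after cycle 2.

OS 2×2: PE[0][0] cycle-by-cycle (with neighbour feeds):
  @0  [0,0]  acc 27  |  →9  ↓3
  @1  [0,0]  acc 33  |  →6  ↓1
  @2  [0,0]  acc 33  |  →0  ↓0

PE[0][0].acc = 33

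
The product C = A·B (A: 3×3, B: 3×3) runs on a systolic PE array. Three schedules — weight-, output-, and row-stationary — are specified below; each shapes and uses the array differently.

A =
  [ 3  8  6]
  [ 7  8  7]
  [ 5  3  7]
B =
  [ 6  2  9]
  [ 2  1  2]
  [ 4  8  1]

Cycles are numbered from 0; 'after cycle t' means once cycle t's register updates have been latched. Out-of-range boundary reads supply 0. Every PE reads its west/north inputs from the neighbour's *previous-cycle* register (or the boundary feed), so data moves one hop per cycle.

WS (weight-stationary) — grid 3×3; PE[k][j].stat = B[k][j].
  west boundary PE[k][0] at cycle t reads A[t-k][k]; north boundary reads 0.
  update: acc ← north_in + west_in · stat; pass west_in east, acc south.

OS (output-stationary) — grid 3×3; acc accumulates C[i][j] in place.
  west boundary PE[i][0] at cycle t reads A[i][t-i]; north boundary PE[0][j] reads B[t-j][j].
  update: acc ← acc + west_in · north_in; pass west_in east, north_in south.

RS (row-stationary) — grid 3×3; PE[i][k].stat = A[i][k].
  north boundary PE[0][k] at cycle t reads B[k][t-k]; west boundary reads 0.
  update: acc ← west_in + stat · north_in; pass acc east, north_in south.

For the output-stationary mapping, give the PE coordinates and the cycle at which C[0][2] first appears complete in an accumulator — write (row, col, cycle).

(row, col, cycle) = (0, 2, 4)

OS: C[0][2] accumulates in PE[0][2]:
  t=0 PE[0][2]: acc=0 h=0 v=0
  t=1 PE[0][2]: acc=0 h=0 v=0
  t=2 PE[0][2]: acc=27 h=3 v=9
  t=3 PE[0][2]: acc=43 h=8 v=2
  t=4 PE[0][2]: acc=49 h=6 v=1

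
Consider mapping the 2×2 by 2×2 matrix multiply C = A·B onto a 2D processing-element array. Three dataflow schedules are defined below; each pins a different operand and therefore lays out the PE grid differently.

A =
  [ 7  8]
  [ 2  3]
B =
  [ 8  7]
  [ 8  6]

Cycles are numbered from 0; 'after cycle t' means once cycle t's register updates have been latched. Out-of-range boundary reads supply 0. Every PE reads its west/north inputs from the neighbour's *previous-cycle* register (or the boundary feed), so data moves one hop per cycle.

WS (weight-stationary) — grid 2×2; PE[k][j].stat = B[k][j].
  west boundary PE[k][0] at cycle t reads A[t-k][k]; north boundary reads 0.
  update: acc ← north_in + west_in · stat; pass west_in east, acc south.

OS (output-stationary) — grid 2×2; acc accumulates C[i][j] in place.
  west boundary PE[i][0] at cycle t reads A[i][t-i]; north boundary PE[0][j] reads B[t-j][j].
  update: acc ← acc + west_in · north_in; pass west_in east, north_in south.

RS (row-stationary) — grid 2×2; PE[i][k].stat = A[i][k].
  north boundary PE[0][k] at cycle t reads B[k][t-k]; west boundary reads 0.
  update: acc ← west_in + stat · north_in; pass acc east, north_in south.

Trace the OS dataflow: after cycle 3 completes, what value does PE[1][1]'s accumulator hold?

PE[1][1].acc = 32

OS 2×2: PE[1][1] cycle-by-cycle (with neighbour feeds):
  @0  [0,1]  acc 0  |  →0  ↓0
  @0  [1,0]  acc 0  |  →0  ↓0
  @0  [1,1]  acc 0  |  →0  ↓0
  @1  [0,1]  acc 49  |  →7  ↓7
  @1  [1,0]  acc 16  |  →2  ↓8
  @1  [1,1]  acc 0  |  →0  ↓0
  @2  [0,1]  acc 97  |  →8  ↓6
  @2  [1,0]  acc 40  |  →3  ↓8
  @2  [1,1]  acc 14  |  →2  ↓7
  @3  [0,1]  acc 97  |  →0  ↓0
  @3  [1,0]  acc 40  |  →0  ↓0
  @3  [1,1]  acc 32  |  →3  ↓6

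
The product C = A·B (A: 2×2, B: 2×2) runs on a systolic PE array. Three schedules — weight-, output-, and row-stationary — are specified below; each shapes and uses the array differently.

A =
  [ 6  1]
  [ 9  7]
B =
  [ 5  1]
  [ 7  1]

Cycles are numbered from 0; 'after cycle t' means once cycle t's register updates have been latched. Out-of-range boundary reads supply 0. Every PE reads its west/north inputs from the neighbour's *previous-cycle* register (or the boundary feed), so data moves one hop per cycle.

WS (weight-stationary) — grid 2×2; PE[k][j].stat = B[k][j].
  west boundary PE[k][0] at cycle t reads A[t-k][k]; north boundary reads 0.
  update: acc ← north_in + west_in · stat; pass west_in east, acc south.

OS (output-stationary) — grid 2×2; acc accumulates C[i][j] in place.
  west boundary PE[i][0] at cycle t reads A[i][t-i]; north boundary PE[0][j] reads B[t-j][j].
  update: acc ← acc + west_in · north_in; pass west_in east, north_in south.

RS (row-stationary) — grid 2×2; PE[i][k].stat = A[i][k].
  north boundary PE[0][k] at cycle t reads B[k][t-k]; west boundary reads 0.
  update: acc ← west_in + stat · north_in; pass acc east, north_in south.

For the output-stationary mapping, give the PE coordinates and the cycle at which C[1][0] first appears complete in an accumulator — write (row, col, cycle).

OS: C[1][0] accumulates in PE[1][0]:
  [0] (1,0) acc=0 (h:0 v:0)
  [1] (1,0) acc=45 (h:9 v:5)
  [2] (1,0) acc=94 (h:7 v:7)

(row, col, cycle) = (1, 0, 2)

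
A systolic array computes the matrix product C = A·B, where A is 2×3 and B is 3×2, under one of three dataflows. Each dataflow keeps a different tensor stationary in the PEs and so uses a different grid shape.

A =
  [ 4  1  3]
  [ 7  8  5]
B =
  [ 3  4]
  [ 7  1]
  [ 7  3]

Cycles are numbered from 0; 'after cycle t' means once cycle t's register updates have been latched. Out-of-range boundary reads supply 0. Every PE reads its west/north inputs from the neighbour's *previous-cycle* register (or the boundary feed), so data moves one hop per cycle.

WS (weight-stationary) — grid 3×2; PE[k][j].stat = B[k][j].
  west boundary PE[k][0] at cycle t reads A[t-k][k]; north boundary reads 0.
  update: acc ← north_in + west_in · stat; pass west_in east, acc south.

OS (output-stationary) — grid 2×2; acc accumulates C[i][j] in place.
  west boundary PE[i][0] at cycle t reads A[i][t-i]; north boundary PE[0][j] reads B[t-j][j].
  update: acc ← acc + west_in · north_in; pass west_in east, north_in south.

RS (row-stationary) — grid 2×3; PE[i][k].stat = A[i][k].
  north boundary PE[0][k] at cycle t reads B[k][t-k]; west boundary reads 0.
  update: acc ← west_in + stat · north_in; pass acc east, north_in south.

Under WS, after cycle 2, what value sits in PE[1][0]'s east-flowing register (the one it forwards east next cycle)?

register = 8

WS 3×2: PE[1][0] cycle-by-cycle (with neighbour feeds):
  t=0 PE[0][0]: acc=12 h=4 v=12
  t=0 PE[1][0]: acc=0 h=0 v=0
  t=1 PE[0][0]: acc=21 h=7 v=21
  t=1 PE[1][0]: acc=19 h=1 v=19
  t=2 PE[0][0]: acc=0 h=0 v=0
  t=2 PE[1][0]: acc=77 h=8 v=77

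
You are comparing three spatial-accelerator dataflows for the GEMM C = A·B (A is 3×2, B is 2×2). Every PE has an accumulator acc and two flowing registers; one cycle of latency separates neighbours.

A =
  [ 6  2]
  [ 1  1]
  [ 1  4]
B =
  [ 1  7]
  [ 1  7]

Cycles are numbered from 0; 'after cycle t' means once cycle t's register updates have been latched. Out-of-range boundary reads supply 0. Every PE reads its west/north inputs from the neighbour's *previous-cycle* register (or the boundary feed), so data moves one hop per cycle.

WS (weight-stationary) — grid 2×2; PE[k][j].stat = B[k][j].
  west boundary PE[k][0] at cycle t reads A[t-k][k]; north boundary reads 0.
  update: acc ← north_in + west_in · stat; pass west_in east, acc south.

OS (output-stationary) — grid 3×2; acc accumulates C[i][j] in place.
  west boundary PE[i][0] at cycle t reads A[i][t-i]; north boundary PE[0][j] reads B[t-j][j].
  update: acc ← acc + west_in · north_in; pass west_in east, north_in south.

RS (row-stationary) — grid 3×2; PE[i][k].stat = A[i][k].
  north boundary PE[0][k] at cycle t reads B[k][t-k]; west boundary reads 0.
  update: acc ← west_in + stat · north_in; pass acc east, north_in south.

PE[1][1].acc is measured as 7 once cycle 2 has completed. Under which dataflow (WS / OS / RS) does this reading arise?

dataflow = OS

Under WS (2×2), PE[1][1]:
  after 0 — PE[1][1] acc=0, pass-E 0, pass-S 0
  after 1 — PE[1][1] acc=0, pass-E 0, pass-S 0
  after 2 — PE[1][1] acc=56, pass-E 2, pass-S 56
Under OS (3×2), PE[1][1]:
  after 0 — PE[1][1] acc=0, pass-E 0, pass-S 0
  after 1 — PE[1][1] acc=0, pass-E 0, pass-S 0
  after 2 — PE[1][1] acc=7, pass-E 1, pass-S 7
Under RS (3×2), PE[1][1]:
  after 0 — PE[1][1] acc=0, pass-E 0, pass-S 0
  after 1 — PE[1][1] acc=0, pass-E 0, pass-S 0
  after 2 — PE[1][1] acc=2, pass-E 2, pass-S 1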